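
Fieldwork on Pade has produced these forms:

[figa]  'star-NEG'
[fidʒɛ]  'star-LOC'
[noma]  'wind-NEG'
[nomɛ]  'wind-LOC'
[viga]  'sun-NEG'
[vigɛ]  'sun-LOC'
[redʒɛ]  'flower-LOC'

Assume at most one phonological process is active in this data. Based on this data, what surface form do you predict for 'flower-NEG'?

'star' shows [g] ~ [dʒ] at the end of the stem ([figa] vs [fidʒɛ]).
But 'sun' keeps [g] in both environments ([viga], [vigɛ]), so there is no rule changing /g/ to [dʒ] before the LOC suffix.
So /dʒ/ is underlying, and a rule of depalatalization — palato-alveolar /dʒ/ becomes [g] when no front vowel follows — gives [g].
From [redʒɛ] the stem 'flower' is /redʒ/; when no front vowel follows this yields [rega].

[rega]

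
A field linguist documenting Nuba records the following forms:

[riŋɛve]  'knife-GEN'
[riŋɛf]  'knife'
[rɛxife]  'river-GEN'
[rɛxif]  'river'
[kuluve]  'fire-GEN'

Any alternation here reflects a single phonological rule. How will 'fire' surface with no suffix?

[kuluf]

The root 'knife' surfaces as [riŋɛve] and [riŋɛf], with a stem-final [v] ~ [f] alternation.
But 'river' keeps [f] in both environments ([rɛxife], [rɛxif]), so there is no rule changing /f/ to [v] before the GEN suffix.
The underlying segment must be /v/; voiced obstruents become voiceless word-finally, yielding [f] there.
The one attested form of 'fire', [kuluve], shows underlying /kuluv/. Applying the same rule word-finally gives [kuluf].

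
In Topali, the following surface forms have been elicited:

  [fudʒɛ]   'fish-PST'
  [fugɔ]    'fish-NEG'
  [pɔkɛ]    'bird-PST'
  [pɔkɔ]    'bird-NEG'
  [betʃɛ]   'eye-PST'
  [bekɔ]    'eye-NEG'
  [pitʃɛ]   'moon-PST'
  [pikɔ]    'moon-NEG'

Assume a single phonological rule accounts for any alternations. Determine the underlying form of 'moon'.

'moon' shows [tʃ] ~ [k] at the end of the stem ([pitʃɛ] vs [pikɔ]).
The stem 'bird' ([pɔkɛ], [pɔkɔ]) shows [k] unchanged in both environments, so [k] cannot be basic with [tʃ] derived before the PST suffix.
Therefore /tʃ/ is basic and [k] is derived by depalatalization (palato-alveolar /tʃ/ and /dʒ/ become [k] and [g] when no front vowel follows).
The underlying form of 'moon' is therefore /pitʃ/.

/pitʃ/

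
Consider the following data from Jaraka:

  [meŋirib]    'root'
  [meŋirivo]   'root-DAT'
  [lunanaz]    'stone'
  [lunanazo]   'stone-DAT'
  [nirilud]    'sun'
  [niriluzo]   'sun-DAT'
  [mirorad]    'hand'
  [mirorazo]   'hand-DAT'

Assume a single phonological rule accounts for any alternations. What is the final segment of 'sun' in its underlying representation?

The stem for 'sun' ends in [d] in [nirilud] but [z] in [niriluzo].
But 'stone' keeps [z] in both environments ([lunanaz], [lunanazo]), so there is no rule changing /z/ to [d] in isolation.
The alternation reflects intervocalic spirantization: voiced stops become fricatives between vowels. /d/ is underlying.

/d/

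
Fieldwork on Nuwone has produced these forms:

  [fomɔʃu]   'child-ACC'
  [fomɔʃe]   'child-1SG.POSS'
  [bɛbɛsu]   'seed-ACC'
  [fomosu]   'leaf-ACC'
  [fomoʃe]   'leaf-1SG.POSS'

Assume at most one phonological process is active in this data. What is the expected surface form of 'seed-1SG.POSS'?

[bɛbɛʃe]

The stem for 'leaf' ends in [s] in [fomosu] but [ʃ] in [fomoʃe].
But 'child' keeps [ʃ] in both environments ([fomɔʃu], [fomɔʃe]), so there is no rule changing /ʃ/ to [s] before the ACC suffix.
So /s/ is underlying, and a rule of palatalization before a front vowel — /s/ becomes palato-alveolar [ʃ] before a front vowel — gives [ʃ].
The one attested form of 'seed', [bɛbɛsu], shows underlying /bɛbɛs/. Applying the same rule before a front vowel gives [bɛbɛʃe].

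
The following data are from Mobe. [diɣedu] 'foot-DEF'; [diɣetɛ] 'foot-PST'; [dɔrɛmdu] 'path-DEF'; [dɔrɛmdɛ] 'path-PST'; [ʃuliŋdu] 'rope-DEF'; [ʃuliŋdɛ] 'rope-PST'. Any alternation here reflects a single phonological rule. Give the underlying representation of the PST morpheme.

The PST suffix surfaces as [-dɛ] and [-tɛ], depending on the final segment of the stem.
The DEF suffix, which begins with [d], is invariant after every stem; so [d] is not altered by any rule here.
The PST suffix is therefore /-tɛ/ underlyingly, with post-nasal voicing: voiceless stops become voiced after a nasal.

/-tɛ/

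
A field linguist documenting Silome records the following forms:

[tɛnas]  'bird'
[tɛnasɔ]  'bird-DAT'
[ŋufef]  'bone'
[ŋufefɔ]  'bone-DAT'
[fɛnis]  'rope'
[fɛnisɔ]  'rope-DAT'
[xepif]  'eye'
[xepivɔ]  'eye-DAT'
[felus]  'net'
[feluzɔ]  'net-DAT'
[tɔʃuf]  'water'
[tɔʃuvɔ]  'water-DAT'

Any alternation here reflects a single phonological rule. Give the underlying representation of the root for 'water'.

In [tɔʃuf] and [tɔʃuvɔ] the final segment of 'water' alternates: [f] ~ [v].
If /f/ were underlying and a rule turned it into [v] before the DAT suffix, 'bone' would also alternate; but it has [f] in both [ŋufef] and [ŋufefɔ].
Therefore /v/ is basic and [f] is derived by word-final obstruent devoicing (voiced obstruents become voiceless word-finally).
The underlying form of 'water' is therefore /tɔʃuv/.

/tɔʃuv/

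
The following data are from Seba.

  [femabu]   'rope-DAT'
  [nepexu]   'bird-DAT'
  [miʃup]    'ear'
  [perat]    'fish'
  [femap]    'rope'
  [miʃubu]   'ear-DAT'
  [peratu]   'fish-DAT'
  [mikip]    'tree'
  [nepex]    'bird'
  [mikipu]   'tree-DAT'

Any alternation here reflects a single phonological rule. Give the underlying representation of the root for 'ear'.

/miʃub/

The root 'ear' surfaces as [miʃup] and [miʃubu], with a stem-final [p] ~ [b] alternation.
Compare 'tree', with invariant [p] in [mikip] and [mikipu]: an analysis with underlying /p/ and a rule producing [b] before the DAT suffix would wrongly predict alternation here too.
The underlying segment must be /b/; voiced obstruents become voiceless word-finally, yielding [p] there.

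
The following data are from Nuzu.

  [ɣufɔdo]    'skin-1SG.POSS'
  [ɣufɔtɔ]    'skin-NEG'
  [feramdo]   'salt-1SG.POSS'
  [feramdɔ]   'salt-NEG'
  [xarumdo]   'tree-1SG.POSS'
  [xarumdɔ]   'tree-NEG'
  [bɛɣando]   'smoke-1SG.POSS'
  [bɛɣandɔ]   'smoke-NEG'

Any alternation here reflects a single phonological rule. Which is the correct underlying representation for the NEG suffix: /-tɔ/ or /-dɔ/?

The NEG morpheme has two allomorphs, [-dɔ] and [-tɔ].
By contrast the 1SG.POSS suffix keeps its initial [d] throughout — that segment must be underlying.
The NEG suffix is therefore /-tɔ/ underlyingly, with post-nasal voicing: voiceless stops become voiced after a nasal.

/-tɔ/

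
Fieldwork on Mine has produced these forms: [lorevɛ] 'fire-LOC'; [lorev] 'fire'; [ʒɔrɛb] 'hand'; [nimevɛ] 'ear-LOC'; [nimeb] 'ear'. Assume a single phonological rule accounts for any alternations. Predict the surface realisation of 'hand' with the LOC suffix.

[ʒɔrɛvɛ]

The stem for 'ear' ends in [v] in [nimevɛ] but [b] in [nimeb].
But 'fire' keeps [v] in both environments ([lorevɛ], [lorev]), so there is no rule changing /v/ to [b] in isolation.
Therefore /b/ is basic and [v] is derived by intervocalic spirantization (voiced stops become fricatives between vowels).
From [ʒɔrɛb] the stem 'hand' is /ʒɔrɛb/; between vowels this yields [ʒɔrɛvɛ].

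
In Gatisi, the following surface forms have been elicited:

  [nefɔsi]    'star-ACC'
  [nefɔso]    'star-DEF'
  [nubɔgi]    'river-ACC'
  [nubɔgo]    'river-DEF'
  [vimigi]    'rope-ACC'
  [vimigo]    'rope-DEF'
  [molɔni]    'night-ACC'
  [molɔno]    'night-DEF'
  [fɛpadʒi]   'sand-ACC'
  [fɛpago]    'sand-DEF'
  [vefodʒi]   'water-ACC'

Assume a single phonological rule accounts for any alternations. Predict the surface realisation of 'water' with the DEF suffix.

[vefogo]

The stem for 'sand' ends in [dʒ] in [fɛpadʒi] but [g] in [fɛpago].
The stem 'rope' ([vimigi], [vimigo]) shows [g] unchanged in both environments, so [g] cannot be basic with [dʒ] derived before the ACC suffix.
The underlying segment must be /dʒ/; palato-alveolar /dʒ/ becomes [g] when no front vowel follows, yielding [g] there.
The one attested form of 'water', [vefodʒi], shows underlying /vefodʒ/. Applying the same rule when no front vowel follows gives [vefogo].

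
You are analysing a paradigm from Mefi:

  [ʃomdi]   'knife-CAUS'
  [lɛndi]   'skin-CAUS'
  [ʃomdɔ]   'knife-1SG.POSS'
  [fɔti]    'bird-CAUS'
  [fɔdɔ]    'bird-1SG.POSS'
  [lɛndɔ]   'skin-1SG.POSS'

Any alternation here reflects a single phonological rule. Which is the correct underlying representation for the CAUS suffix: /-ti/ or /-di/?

/-ti/

The CAUS suffix surfaces as [-di] and [-ti], depending on the final segment of the stem.
The 1SG.POSS suffix, which begins with [d], is invariant after every stem; so [d] is not altered by any rule here.
The CAUS suffix is therefore /-ti/ underlyingly, with post-nasal voicing: voiceless stops become voiced after a nasal.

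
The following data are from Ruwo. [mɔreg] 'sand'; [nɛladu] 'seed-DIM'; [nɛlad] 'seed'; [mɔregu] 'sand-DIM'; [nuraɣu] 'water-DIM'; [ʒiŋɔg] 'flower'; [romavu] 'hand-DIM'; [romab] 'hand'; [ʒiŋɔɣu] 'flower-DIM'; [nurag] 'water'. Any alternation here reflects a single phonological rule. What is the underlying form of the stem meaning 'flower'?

In [ʒiŋɔg] and [ʒiŋɔɣu] the final segment of 'flower' alternates: [g] ~ [ɣ].
If /g/ were underlying and a rule turned it into [ɣ] before the DIM suffix, 'sand' would also alternate; but it has [g] in both [mɔreg] and [mɔregu].
Therefore /ɣ/ is basic and [g] is derived by word-final hardening (voiced fricatives become stops word-finally).
The underlying form of 'flower' is therefore /ʒiŋɔɣ/.

/ʒiŋɔɣ/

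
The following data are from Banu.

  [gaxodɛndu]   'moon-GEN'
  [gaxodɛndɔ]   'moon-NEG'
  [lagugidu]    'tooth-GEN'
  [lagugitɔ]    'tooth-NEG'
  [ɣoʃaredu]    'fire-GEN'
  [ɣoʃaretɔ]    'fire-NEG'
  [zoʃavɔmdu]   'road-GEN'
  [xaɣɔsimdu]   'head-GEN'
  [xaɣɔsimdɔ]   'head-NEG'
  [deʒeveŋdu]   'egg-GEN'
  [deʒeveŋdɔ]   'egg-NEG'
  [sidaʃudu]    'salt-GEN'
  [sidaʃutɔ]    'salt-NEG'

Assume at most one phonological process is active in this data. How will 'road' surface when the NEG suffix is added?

[zoʃavɔmdɔ]

The NEG suffix surfaces as [-dɔ] and [-tɔ], depending on the final segment of the stem.
By contrast the GEN suffix keeps its initial [d] throughout — that segment must be underlying.
So the underlying form is /-tɔ/, and voiceless stops become voiced after a nasal.
After 'road', which ends in a nasal, the suffix surfaces as [-dɔ], giving [zoʃavɔmdɔ].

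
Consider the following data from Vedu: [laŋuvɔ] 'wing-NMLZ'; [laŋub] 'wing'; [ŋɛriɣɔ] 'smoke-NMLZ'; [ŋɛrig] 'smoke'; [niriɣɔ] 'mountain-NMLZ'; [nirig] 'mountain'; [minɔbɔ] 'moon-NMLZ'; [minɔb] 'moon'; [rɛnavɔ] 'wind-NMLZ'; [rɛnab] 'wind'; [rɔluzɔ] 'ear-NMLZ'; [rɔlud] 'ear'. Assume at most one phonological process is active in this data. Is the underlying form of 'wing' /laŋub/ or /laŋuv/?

The root 'wing' surfaces as [laŋuvɔ] and [laŋub], with a stem-final [v] ~ [b] alternation.
But 'moon' keeps [b] in both environments ([minɔbɔ], [minɔb]), so there is no rule changing /b/ to [v] before the NMLZ suffix.
Therefore /v/ is basic and [b] is derived by word-final hardening (voiced fricatives become stops word-finally).

/laŋuv/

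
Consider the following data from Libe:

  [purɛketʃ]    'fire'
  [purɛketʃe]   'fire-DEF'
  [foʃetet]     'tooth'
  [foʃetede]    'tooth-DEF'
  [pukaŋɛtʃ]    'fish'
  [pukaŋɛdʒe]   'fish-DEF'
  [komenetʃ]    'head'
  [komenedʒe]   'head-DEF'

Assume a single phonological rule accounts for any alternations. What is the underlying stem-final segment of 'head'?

/dʒ/

The stem for 'head' ends in [tʃ] in [komenetʃ] but [dʒ] in [komenedʒe].
The stem 'fire' ([purɛketʃ], [purɛketʃe]) shows [tʃ] unchanged in both environments, so [tʃ] cannot be basic with [dʒ] derived before the DEF suffix.
The alternation reflects word-final obstruent devoicing: voiced obstruents become voiceless word-finally. /dʒ/ is underlying.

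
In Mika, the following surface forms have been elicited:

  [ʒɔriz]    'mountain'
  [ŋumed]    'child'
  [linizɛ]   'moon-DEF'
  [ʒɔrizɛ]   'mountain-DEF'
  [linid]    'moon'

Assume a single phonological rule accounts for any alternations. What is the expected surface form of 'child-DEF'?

[ŋumezɛ]

'moon' shows [z] ~ [d] at the end of the stem ([linizɛ] vs [linid]).
If /z/ were underlying and a rule turned it into [d] in isolation, 'mountain' would also alternate; but it has [z] in both [ʒɔrizɛ] and [ʒɔriz].
So /d/ is underlying, and a rule of intervocalic spirantization — voiced stops become fricatives between vowels — gives [z].
The one attested form of 'child', [ŋumed], shows underlying /ŋumed/. Applying the same rule between vowels gives [ŋumezɛ].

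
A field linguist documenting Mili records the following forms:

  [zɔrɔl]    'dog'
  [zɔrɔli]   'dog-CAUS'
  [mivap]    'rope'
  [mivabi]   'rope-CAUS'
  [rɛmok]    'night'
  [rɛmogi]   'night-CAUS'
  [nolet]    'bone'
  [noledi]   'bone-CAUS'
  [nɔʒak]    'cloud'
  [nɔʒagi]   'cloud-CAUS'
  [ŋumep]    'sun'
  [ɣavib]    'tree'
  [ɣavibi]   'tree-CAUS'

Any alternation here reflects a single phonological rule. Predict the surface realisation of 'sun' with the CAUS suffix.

[ŋumebi]

The root 'rope' surfaces as [mivap] and [mivabi], with a stem-final [p] ~ [b] alternation.
If /b/ were underlying and a rule turned it into [p] in isolation, 'tree' would also alternate; but it has [b] in both [ɣavib] and [ɣavibi].
The alternation reflects intervocalic voicing: voiceless stops become voiced between vowels. /p/ is underlying.
The one attested form of 'sun', [ŋumep], shows underlying /ŋumep/. Applying the same rule between vowels gives [ŋumebi].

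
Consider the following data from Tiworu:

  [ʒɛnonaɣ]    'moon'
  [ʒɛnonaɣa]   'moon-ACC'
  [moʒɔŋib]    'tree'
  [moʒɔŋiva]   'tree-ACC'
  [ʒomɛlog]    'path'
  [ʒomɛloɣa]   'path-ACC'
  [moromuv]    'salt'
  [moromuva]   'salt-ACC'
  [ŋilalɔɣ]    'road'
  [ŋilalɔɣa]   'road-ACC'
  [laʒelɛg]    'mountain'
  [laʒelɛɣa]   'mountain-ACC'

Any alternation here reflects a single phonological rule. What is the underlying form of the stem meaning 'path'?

/ʒomɛlog/

In [ʒomɛlog] and [ʒomɛloɣa] the final segment of 'path' alternates: [g] ~ [ɣ].
The stem 'moon' ([ʒɛnonaɣ], [ʒɛnonaɣa]) shows [ɣ] unchanged in both environments, so [ɣ] cannot be basic with [g] derived in isolation.
So /g/ is underlying, and a rule of intervocalic spirantization — voiced stops become fricatives between vowels — gives [ɣ].
So 'path' = /ʒomɛlog/.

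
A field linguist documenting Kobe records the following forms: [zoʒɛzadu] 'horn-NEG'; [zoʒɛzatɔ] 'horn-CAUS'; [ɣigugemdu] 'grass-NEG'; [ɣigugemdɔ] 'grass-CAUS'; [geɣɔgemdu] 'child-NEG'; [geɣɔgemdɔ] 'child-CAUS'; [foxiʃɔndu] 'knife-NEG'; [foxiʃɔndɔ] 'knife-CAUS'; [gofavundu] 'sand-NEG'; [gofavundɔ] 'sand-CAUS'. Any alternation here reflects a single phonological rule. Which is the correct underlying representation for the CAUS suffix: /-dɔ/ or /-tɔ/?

/-tɔ/

The CAUS morpheme has two allomorphs, [-dɔ] and [-tɔ].
By contrast the NEG suffix keeps its initial [d] throughout — that segment must be underlying.
The CAUS suffix is therefore /-tɔ/ underlyingly, with post-nasal voicing: voiceless stops become voiced after a nasal.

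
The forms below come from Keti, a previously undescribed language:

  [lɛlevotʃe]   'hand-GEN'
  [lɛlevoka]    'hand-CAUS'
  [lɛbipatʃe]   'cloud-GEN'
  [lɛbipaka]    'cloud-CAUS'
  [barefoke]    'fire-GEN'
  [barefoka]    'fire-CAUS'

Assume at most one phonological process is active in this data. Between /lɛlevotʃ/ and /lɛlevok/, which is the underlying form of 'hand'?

/lɛlevotʃ/

The root 'hand' surfaces as [lɛlevotʃe] and [lɛlevoka], with a stem-final [tʃ] ~ [k] alternation.
If /k/ were underlying and a rule turned it into [tʃ] before the GEN suffix, 'fire' would also alternate; but it has [k] in both [barefoke] and [barefoka].
Therefore /tʃ/ is basic and [k] is derived by depalatalization (palato-alveolar /tʃ/ becomes [k] when no front vowel follows).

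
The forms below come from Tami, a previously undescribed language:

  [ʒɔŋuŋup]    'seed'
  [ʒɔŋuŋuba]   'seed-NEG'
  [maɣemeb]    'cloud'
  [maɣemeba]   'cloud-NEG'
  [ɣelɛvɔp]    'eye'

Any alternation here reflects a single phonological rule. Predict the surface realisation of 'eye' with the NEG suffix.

[ɣelɛvɔba]

The root 'seed' surfaces as [ʒɔŋuŋup] and [ʒɔŋuŋuba], with a stem-final [p] ~ [b] alternation.
The stem 'cloud' ([maɣemeb], [maɣemeba]) shows [b] unchanged in both environments, so [b] cannot be basic with [p] derived in isolation.
So /p/ is underlying, and a rule of intervocalic voicing — voiceless stops become voiced between vowels — gives [b].
From [ɣelɛvɔp] the stem 'eye' is /ɣelɛvɔp/; between vowels this yields [ɣelɛvɔba].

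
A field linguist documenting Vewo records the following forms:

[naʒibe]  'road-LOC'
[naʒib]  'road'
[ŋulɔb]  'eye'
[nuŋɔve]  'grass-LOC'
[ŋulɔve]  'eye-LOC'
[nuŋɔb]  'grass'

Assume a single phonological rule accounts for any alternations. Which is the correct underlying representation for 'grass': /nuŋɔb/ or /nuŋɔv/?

In [nuŋɔb] and [nuŋɔve] the final segment of 'grass' alternates: [b] ~ [v].
The stem 'road' ([naʒib], [naʒibe]) shows [b] unchanged in both environments, so [b] cannot be basic with [v] derived before the LOC suffix.
Therefore /v/ is basic and [b] is derived by word-final hardening (voiced fricatives become stops word-finally).

/nuŋɔv/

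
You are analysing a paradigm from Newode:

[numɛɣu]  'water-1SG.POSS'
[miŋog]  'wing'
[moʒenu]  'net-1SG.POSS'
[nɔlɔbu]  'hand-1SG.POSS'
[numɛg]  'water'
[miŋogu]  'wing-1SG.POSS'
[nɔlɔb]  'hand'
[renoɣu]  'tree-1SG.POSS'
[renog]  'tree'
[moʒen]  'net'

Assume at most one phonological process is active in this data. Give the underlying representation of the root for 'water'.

The stem for 'water' ends in [g] in [numɛg] but [ɣ] in [numɛɣu].
But 'wing' keeps [g] in both environments ([miŋog], [miŋogu]), so there is no rule changing /g/ to [ɣ] before the 1SG.POSS suffix.
The alternation reflects word-final hardening: voiced fricatives become stops word-finally. /ɣ/ is underlying.
So 'water' = /numɛɣ/.

/numɛɣ/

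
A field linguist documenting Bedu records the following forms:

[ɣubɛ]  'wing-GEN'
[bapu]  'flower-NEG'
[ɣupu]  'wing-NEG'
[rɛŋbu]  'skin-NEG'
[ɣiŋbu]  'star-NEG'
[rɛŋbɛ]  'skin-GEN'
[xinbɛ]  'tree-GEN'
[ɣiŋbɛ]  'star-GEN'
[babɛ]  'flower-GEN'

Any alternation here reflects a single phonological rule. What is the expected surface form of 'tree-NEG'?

[xinbu]

The NEG morpheme has two allomorphs, [-bu] and [-pu].
By contrast the GEN suffix keeps its initial [b] throughout — that segment must be underlying.
The NEG suffix is therefore /-pu/ underlyingly, with post-nasal voicing: voiceless stops become voiced after a nasal.
After 'tree', which ends in a nasal, the suffix surfaces as [-bu], giving [xinbu].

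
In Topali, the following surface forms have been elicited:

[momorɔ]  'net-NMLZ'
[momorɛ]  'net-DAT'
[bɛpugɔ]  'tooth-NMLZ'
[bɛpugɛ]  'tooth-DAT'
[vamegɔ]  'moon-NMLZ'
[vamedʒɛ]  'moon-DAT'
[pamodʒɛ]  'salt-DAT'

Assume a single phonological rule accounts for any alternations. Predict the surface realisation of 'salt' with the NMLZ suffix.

The root 'moon' surfaces as [vamegɔ] and [vamedʒɛ], with a stem-final [g] ~ [dʒ] alternation.
If /g/ were underlying and a rule turned it into [dʒ] before the DAT suffix, 'tooth' would also alternate; but it has [g] in both [bɛpugɔ] and [bɛpugɛ].
Therefore /dʒ/ is basic and [g] is derived by depalatalization (palato-alveolar /dʒ/ becomes [g] when no front vowel follows).
The one attested form of 'salt', [pamodʒɛ], shows underlying /pamodʒ/. Applying the same rule when no front vowel follows gives [pamogɔ].

[pamogɔ]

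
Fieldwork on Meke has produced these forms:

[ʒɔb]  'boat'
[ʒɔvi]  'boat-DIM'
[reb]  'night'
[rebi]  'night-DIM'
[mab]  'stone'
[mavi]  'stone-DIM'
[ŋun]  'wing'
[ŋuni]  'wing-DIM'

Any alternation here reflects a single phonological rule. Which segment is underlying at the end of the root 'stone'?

/v/

In [mab] and [mavi] the final segment of 'stone' alternates: [b] ~ [v].
Compare 'night', with invariant [b] in [reb] and [rebi]: an analysis with underlying /b/ and a rule producing [v] before the DIM suffix would wrongly predict alternation here too.
The underlying segment must be /v/; voiced fricatives become stops word-finally, yielding [b] there.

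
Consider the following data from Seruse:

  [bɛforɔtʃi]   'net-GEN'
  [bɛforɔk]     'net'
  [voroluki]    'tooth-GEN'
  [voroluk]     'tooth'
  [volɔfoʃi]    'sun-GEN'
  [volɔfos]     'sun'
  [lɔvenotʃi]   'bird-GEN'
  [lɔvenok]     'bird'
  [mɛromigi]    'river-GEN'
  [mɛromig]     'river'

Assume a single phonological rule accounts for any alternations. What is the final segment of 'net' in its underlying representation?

In [bɛforɔtʃi] and [bɛforɔk] the final segment of 'net' alternates: [tʃ] ~ [k].
If /k/ were underlying and a rule turned it into [tʃ] before the GEN suffix, 'tooth' would also alternate; but it has [k] in both [voroluki] and [voroluk].
So /tʃ/ is underlying, and a rule of depalatalization — palato-alveolar /tʃ/ and /ʃ/ become [k] and [s] when no front vowel follows — gives [k].

/tʃ/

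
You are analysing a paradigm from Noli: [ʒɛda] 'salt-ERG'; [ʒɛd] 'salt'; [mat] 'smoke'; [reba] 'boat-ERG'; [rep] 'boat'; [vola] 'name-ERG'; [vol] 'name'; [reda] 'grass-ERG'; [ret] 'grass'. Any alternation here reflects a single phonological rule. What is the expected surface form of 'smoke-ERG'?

'grass' shows [d] ~ [t] at the end of the stem ([reda] vs [ret]).
But 'salt' keeps [d] in both environments ([ʒɛda], [ʒɛd]), so there is no rule changing /d/ to [t] in isolation.
So /t/ is underlying, and a rule of intervocalic voicing — voiceless stops become voiced between vowels — gives [d].
From [mat] the stem 'smoke' is /mat/; between vowels this yields [mada].

[mada]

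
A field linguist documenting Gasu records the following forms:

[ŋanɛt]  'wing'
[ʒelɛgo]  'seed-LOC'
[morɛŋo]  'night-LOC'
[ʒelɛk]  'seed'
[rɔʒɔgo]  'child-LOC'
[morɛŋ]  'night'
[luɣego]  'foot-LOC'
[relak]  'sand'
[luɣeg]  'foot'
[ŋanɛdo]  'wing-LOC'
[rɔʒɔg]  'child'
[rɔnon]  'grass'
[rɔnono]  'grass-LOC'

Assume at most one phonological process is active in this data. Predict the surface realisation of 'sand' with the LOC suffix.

[relago]

'seed' shows [k] ~ [g] at the end of the stem ([ʒelɛk] vs [ʒelɛgo]).
But 'child' keeps [g] in both environments ([rɔʒɔg], [rɔʒɔgo]), so there is no rule changing /g/ to [k] in isolation.
The alternation reflects intervocalic voicing: voiceless stops become voiced between vowels. /k/ is underlying.
From [relak] the stem 'sand' is /relak/; between vowels this yields [relago].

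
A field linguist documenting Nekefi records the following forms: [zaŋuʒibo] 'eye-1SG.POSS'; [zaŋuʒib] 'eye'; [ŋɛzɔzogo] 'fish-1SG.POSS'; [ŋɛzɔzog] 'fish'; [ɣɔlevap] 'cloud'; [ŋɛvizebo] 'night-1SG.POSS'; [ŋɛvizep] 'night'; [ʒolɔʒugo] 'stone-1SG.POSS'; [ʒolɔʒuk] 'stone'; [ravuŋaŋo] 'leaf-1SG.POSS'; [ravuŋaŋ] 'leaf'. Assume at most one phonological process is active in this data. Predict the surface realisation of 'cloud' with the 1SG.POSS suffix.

In [ŋɛvizebo] and [ŋɛvizep] the final segment of 'night' alternates: [b] ~ [p].
Compare 'eye', with invariant [b] in [zaŋuʒibo] and [zaŋuʒib]: an analysis with underlying /b/ and a rule producing [p] in isolation would wrongly predict alternation here too.
So /p/ is underlying, and a rule of intervocalic voicing — voiceless stops become voiced between vowels — gives [b].
From [ɣɔlevap] the stem 'cloud' is /ɣɔlevap/; between vowels this yields [ɣɔlevabo].

[ɣɔlevabo]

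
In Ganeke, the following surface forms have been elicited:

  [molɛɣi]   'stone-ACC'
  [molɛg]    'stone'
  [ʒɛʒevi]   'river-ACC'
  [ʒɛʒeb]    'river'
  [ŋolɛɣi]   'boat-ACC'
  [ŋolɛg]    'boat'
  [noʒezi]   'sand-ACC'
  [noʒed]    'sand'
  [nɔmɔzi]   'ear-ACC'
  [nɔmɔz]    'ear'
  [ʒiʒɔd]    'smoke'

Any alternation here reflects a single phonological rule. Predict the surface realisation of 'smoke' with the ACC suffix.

In [noʒezi] and [noʒed] the final segment of 'sand' alternates: [z] ~ [d].
Compare 'ear', with invariant [z] in [nɔmɔzi] and [nɔmɔz]: an analysis with underlying /z/ and a rule producing [d] in isolation would wrongly predict alternation here too.
Therefore /d/ is basic and [z] is derived by intervocalic spirantization (voiced stops become fricatives between vowels).
From [ʒiʒɔd] the stem 'smoke' is /ʒiʒɔd/; between vowels this yields [ʒiʒɔzi].

[ʒiʒɔzi]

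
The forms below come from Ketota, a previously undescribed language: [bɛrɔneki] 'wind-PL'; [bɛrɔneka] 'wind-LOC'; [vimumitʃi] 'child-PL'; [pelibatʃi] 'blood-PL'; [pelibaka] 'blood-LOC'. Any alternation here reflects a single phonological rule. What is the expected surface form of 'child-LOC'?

[vimumika]

The stem for 'blood' ends in [tʃ] in [pelibatʃi] but [k] in [pelibaka].
Compare 'wind', with invariant [k] in [bɛrɔneki] and [bɛrɔneka]: an analysis with underlying /k/ and a rule producing [tʃ] before the PL suffix would wrongly predict alternation here too.
The underlying segment must be /tʃ/; palato-alveolar /tʃ/ becomes [k] when no front vowel follows, yielding [k] there.
The one attested form of 'child', [vimumitʃi], shows underlying /vimumitʃ/. Applying the same rule when no front vowel follows gives [vimumika].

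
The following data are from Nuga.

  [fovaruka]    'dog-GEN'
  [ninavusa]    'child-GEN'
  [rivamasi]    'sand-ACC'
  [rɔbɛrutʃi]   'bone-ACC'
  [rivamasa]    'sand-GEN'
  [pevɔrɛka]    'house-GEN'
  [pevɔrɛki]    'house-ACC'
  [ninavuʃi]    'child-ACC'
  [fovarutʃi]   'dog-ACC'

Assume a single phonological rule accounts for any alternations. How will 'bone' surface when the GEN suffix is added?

'dog' shows [k] ~ [tʃ] at the end of the stem ([fovaruka] vs [fovarutʃi]).
But 'house' keeps [k] in both environments ([pevɔrɛka], [pevɔrɛki]), so there is no rule changing /k/ to [tʃ] before the ACC suffix.
So /tʃ/ is underlying, and a rule of depalatalization — palato-alveolar /tʃ/ and /ʃ/ become [k] and [s] when no front vowel follows — gives [k].
The one attested form of 'bone', [rɔbɛrutʃi], shows underlying /rɔbɛrutʃ/. Applying the same rule when no front vowel follows gives [rɔbɛruka].

[rɔbɛruka]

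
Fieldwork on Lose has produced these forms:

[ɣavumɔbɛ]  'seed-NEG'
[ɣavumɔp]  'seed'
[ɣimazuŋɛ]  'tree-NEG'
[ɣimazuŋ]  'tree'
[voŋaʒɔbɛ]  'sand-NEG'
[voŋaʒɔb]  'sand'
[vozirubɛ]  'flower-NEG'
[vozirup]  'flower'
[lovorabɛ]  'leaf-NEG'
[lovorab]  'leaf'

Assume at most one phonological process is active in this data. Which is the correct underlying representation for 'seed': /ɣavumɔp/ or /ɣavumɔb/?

/ɣavumɔp/

In [ɣavumɔbɛ] and [ɣavumɔp] the final segment of 'seed' alternates: [b] ~ [p].
Compare 'sand', with invariant [b] in [voŋaʒɔbɛ] and [voŋaʒɔb]: an analysis with underlying /b/ and a rule producing [p] in isolation would wrongly predict alternation here too.
The underlying segment must be /p/; voiceless stops become voiced between vowels, yielding [b] there.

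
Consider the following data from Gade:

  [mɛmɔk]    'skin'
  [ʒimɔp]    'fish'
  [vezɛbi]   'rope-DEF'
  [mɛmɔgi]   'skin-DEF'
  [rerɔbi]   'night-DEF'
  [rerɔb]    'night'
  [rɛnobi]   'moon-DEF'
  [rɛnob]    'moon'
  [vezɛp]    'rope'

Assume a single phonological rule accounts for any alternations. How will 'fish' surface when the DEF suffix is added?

In [vezɛbi] and [vezɛp] the final segment of 'rope' alternates: [b] ~ [p].
If /b/ were underlying and a rule turned it into [p] in isolation, 'moon' would also alternate; but it has [b] in both [rɛnobi] and [rɛnob].
The underlying segment must be /p/; voiceless stops become voiced between vowels, yielding [b] there.
From [ʒimɔp] the stem 'fish' is /ʒimɔp/; between vowels this yields [ʒimɔbi].

[ʒimɔbi]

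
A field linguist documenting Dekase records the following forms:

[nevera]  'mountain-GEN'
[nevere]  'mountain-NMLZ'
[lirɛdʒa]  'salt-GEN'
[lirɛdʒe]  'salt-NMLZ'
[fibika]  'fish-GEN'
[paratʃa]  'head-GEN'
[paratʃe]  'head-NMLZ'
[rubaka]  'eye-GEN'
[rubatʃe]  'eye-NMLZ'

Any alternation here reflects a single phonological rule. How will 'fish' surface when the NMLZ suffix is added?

The stem for 'eye' ends in [k] in [rubaka] but [tʃ] in [rubatʃe].
But 'head' keeps [tʃ] in both environments ([paratʃa], [paratʃe]), so there is no rule changing /tʃ/ to [k] before the GEN suffix.
So /k/ is underlying, and a rule of palatalization before a front vowel — /k/ becomes palato-alveolar [tʃ] before a front vowel — gives [tʃ].
From [fibika] the stem 'fish' is /fibik/; before a front vowel this yields [fibitʃe].

[fibitʃe]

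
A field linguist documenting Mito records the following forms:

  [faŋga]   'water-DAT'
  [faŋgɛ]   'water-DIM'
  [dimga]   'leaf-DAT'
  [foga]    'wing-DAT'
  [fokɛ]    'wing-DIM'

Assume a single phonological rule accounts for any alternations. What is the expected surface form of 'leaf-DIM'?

The DIM morpheme has two allomorphs, [-gɛ] and [-kɛ].
The DAT suffix, which begins with [g], is invariant after every stem; so [g] is not altered by any rule here.
The DIM suffix is therefore /-kɛ/ underlyingly, with post-nasal voicing: voiceless stops become voiced after a nasal.
After 'leaf', which ends in a nasal, the suffix surfaces as [-gɛ], giving [dimgɛ].

[dimgɛ]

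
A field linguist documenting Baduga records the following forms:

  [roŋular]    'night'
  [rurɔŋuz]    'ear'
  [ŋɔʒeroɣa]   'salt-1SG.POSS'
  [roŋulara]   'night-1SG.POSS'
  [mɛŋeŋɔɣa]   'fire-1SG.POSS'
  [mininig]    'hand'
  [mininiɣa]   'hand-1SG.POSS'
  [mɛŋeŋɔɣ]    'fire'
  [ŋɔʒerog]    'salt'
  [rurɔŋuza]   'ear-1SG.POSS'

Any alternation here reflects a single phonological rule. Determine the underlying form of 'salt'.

In [ŋɔʒeroɣa] and [ŋɔʒerog] the final segment of 'salt' alternates: [ɣ] ~ [g].
Compare 'fire', with invariant [ɣ] in [mɛŋeŋɔɣa] and [mɛŋeŋɔɣ]: an analysis with underlying /ɣ/ and a rule producing [g] in isolation would wrongly predict alternation here too.
The underlying segment must be /g/; voiced stops become fricatives between vowels, yielding [ɣ] there.
The underlying form of 'salt' is therefore /ŋɔʒerog/.

/ŋɔʒerog/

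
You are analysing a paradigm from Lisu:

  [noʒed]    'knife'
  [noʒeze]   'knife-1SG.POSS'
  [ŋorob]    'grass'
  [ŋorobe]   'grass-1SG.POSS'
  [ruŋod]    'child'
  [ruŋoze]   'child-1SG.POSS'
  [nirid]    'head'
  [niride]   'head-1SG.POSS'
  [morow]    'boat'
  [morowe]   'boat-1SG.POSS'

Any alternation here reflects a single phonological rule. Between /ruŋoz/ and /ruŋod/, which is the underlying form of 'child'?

/ruŋoz/

The root 'child' surfaces as [ruŋod] and [ruŋoze], with a stem-final [d] ~ [z] alternation.
The stem 'head' ([nirid], [niride]) shows [d] unchanged in both environments, so [d] cannot be basic with [z] derived before the 1SG.POSS suffix.
So /z/ is underlying, and a rule of word-final hardening — voiced fricatives become stops word-finally — gives [d].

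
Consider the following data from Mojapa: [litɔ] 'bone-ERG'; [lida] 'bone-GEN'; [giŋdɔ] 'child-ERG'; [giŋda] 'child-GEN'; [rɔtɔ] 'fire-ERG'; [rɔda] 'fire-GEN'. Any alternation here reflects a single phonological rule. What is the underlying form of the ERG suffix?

The ERG morpheme has two allomorphs, [-dɔ] and [-tɔ].
By contrast the GEN suffix keeps its initial [d] throughout — that segment must be underlying.
The ERG suffix is therefore /-tɔ/ underlyingly, with post-nasal voicing: voiceless stops become voiced after a nasal.

/-tɔ/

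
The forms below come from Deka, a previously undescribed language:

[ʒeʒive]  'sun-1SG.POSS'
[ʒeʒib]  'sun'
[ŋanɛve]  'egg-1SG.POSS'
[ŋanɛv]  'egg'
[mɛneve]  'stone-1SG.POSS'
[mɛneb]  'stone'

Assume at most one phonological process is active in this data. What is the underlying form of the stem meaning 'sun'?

/ʒeʒib/

The stem for 'sun' ends in [v] in [ʒeʒive] but [b] in [ʒeʒib].
The stem 'egg' ([ŋanɛve], [ŋanɛv]) shows [v] unchanged in both environments, so [v] cannot be basic with [b] derived in isolation.
So /b/ is underlying, and a rule of intervocalic spirantization — voiced stops become fricatives between vowels — gives [v].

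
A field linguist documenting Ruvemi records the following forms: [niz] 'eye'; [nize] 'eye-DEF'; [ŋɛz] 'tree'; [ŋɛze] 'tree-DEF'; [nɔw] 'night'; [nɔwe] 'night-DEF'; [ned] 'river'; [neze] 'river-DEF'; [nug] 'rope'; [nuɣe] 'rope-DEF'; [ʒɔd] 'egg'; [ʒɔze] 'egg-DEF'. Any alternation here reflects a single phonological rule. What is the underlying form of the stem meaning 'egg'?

In [ʒɔd] and [ʒɔze] the final segment of 'egg' alternates: [d] ~ [z].
Compare 'tree', with invariant [z] in [ŋɛz] and [ŋɛze]: an analysis with underlying /z/ and a rule producing [d] in isolation would wrongly predict alternation here too.
The underlying segment must be /d/; voiced stops become fricatives between vowels, yielding [z] there.

/ʒɔd/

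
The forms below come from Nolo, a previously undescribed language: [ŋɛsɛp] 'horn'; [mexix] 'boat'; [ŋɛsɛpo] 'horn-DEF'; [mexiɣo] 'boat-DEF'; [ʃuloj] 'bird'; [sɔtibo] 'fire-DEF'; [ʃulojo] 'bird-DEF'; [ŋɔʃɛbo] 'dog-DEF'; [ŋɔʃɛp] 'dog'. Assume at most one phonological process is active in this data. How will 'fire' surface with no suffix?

The stem for 'dog' ends in [b] in [ŋɔʃɛbo] but [p] in [ŋɔʃɛp].
If /p/ were underlying and a rule turned it into [b] before the DEF suffix, 'horn' would also alternate; but it has [p] in both [ŋɛsɛpo] and [ŋɛsɛp].
So /b/ is underlying, and a rule of word-final obstruent devoicing — voiced obstruents become voiceless word-finally — gives [p].
From [sɔtibo] the stem 'fire' is /sɔtib/; word-finally this yields [sɔtip].

[sɔtip]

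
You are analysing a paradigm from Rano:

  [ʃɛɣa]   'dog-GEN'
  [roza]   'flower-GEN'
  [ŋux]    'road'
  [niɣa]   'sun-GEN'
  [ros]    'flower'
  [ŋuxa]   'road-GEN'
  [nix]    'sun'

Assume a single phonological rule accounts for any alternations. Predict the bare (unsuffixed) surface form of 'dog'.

[ʃɛx]

In [niɣa] and [nix] the final segment of 'sun' alternates: [ɣ] ~ [x].
But 'road' keeps [x] in both environments ([ŋuxa], [ŋux]), so there is no rule changing /x/ to [ɣ] before the GEN suffix.
The alternation reflects word-final obstruent devoicing: voiced obstruents become voiceless word-finally. /ɣ/ is underlying.
The one attested form of 'dog', [ʃɛɣa], shows underlying /ʃɛɣ/. Applying the same rule word-finally gives [ʃɛx].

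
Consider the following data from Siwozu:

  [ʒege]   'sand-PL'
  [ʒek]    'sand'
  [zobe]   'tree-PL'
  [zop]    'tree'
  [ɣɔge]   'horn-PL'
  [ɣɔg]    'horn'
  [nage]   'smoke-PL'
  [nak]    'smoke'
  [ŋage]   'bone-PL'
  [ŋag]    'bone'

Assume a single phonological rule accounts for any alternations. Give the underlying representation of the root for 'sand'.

/ʒek/

The stem for 'sand' ends in [g] in [ʒege] but [k] in [ʒek].
If /g/ were underlying and a rule turned it into [k] in isolation, 'bone' would also alternate; but it has [g] in both [ŋage] and [ŋag].
The underlying segment must be /k/; voiceless stops become voiced between vowels, yielding [g] there.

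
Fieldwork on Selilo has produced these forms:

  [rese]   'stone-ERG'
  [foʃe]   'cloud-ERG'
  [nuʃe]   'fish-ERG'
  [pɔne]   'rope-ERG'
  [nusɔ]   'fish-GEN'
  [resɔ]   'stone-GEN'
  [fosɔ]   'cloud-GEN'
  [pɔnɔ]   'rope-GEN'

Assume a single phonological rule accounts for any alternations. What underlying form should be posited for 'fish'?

In [nuʃe] and [nusɔ] the final segment of 'fish' alternates: [ʃ] ~ [s].
The stem 'stone' ([rese], [resɔ]) shows [s] unchanged in both environments, so [s] cannot be basic with [ʃ] derived before the ERG suffix.
Therefore /ʃ/ is basic and [s] is derived by depalatalization (palato-alveolar /ʃ/ becomes [s] when no front vowel follows).

/nuʃ/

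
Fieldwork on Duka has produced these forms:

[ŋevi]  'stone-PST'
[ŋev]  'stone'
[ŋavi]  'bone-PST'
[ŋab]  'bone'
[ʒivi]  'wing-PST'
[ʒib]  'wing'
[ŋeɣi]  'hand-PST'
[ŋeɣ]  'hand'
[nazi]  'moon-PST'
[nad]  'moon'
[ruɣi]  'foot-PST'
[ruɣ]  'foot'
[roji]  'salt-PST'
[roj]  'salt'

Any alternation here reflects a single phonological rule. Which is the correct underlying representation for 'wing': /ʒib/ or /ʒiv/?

The root 'wing' surfaces as [ʒivi] and [ʒib], with a stem-final [v] ~ [b] alternation.
Compare 'stone', with invariant [v] in [ŋevi] and [ŋev]: an analysis with underlying /v/ and a rule producing [b] in isolation would wrongly predict alternation here too.
The underlying segment must be /b/; voiced stops become fricatives between vowels, yielding [v] there.

/ʒib/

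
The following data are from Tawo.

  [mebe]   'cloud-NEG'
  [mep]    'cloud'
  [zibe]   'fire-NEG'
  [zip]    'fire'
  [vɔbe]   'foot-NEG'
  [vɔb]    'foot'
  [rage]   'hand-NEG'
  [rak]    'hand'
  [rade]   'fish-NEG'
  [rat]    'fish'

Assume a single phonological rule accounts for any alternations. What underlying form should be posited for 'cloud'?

/mep/

In [mebe] and [mep] the final segment of 'cloud' alternates: [b] ~ [p].
If /b/ were underlying and a rule turned it into [p] in isolation, 'foot' would also alternate; but it has [b] in both [vɔbe] and [vɔb].
The alternation reflects intervocalic voicing: voiceless stops become voiced between vowels. /p/ is underlying.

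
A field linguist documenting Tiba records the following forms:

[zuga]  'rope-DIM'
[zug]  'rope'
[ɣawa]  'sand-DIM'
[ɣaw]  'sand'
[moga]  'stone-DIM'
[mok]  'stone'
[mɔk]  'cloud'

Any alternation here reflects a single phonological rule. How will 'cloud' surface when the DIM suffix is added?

'stone' shows [g] ~ [k] at the end of the stem ([moga] vs [mok]).
But 'rope' keeps [g] in both environments ([zuga], [zug]), so there is no rule changing /g/ to [k] in isolation.
The alternation reflects intervocalic voicing: voiceless stops become voiced between vowels. /k/ is underlying.
The one attested form of 'cloud', [mɔk], shows underlying /mɔk/. Applying the same rule between vowels gives [mɔga].

[mɔga]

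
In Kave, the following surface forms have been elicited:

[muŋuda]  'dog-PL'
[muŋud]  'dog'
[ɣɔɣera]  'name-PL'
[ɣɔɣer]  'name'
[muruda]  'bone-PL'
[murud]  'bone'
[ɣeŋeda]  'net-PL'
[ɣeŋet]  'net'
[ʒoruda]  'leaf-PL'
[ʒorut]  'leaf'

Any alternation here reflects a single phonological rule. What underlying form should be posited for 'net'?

The stem for 'net' ends in [d] in [ɣeŋeda] but [t] in [ɣeŋet].
If /d/ were underlying and a rule turned it into [t] in isolation, 'bone' would also alternate; but it has [d] in both [muruda] and [murud].
The underlying segment must be /t/; voiceless stops become voiced between vowels, yielding [d] there.

/ɣeŋet/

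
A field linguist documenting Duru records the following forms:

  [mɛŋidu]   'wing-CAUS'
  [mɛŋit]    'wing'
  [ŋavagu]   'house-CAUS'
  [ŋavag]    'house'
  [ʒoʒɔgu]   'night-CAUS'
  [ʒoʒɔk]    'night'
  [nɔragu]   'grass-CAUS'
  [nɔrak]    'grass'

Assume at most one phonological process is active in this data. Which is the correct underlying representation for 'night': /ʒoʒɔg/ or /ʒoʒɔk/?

/ʒoʒɔk/

The stem for 'night' ends in [g] in [ʒoʒɔgu] but [k] in [ʒoʒɔk].
Compare 'house', with invariant [g] in [ŋavagu] and [ŋavag]: an analysis with underlying /g/ and a rule producing [k] in isolation would wrongly predict alternation here too.
The alternation reflects intervocalic voicing: voiceless stops become voiced between vowels. /k/ is underlying.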